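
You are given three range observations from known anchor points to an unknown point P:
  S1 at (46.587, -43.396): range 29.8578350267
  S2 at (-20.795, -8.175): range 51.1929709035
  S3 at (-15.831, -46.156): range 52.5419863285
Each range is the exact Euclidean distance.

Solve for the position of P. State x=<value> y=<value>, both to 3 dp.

x=29.216 y=-19.111

eq1: (x − 46.587)² + (y + 43.396)² = 29.8578350267²
eq2: (x + 20.795)² + (y + 8.175)² = 51.1929709035²
eq3: (x + 15.831)² + (y + 46.156)² = 52.5419863285²
eq3−eq2, eq3−eq1 (x²,y² cancel):
  -9.928·x + 75.962·y = -1741.794190
  124.836·x + 5.520·y = 3541.734503
det = -9.928·5.520 − 75.962·124.836 = -9537.594792
x = (-1741.794190·5.520 − 75.962·3541.734503) / -9537.594792 = 29.216165
y = (-9.928·3541.734503 − -1741.794190·124.836) / -9537.594792 = -19.111347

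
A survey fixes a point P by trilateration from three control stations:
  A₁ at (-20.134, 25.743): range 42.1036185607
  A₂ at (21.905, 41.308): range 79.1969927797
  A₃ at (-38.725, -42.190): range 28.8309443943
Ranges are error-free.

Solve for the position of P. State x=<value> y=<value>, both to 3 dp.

eq1: (x + 20.134)² + (y − 25.743)² = 42.1036185607²
eq2: (x − 21.905)² + (y − 41.308)² = 79.1969927797²
eq3: (x + 38.725)² + (y + 42.190)² = 28.8309443943²
eq3−eq2, eq3−eq1 (x²,y² cancel):
  121.260·x + 166.996·y = -6534.382147
  37.182·x + 135.866·y = -3153.033061
det = 121.260·135.866 − 166.996·37.182 = 10265.865888
x = (-6534.382147·135.866 − 166.996·-3153.033061) / 10265.865888 = -35.190062
y = (121.260·-3153.033061 − -6534.382147·37.182) / 10265.865888 = -13.576584

x=-35.190 y=-13.577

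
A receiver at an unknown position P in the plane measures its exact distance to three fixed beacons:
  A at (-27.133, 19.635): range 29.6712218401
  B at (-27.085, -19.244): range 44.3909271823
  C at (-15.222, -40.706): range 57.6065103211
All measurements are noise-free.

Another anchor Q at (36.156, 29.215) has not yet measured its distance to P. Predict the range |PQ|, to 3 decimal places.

eq1: (x + 27.133)² + (y − 19.635)² = 29.6712218401²
eq2: (x + 27.085)² + (y + 19.244)² = 44.3909271823²
eq3: (x + 15.222)² + (y + 40.706)² = 57.6065103211²
eq1−eq3, eq1−eq2 (x²,y² cancel):
  23.822·x − 120.682·y = -1671.173820
  0.096·x − 77.758·y = -1107.977164
det = 23.822·-77.758 − -120.682·0.096 = -1840.765604
x = (-1671.173820·-77.758 − -120.682·-1107.977164) / -1840.765604 = 2.045761
y = (23.822·-1107.977164 − -1671.173820·0.096) / -1840.765604 = 14.251570
|P − Q| = √((2.045761 − 36.156)² + (14.251570 − 29.215)²) = 37.247989

37.248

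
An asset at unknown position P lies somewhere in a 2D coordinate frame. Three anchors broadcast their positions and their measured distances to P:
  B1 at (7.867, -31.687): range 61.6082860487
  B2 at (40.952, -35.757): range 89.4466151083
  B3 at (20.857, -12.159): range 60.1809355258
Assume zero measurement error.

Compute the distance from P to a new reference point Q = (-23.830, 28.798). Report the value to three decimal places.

eq1: (x − 7.867)² + (y + 31.687)² = 61.6082860487²
eq2: (x − 40.952)² + (y + 35.757)² = 89.4466151083²
eq3: (x − 20.857)² + (y + 12.159)² = 60.1809355258²
eq2−eq3, eq2−eq1 (x²,y² cancel):
  -40.190·x + 47.196·y = 2006.178331
  -66.170·x + 8.140·y = 2315.442349
det = -40.190·8.140 − 47.196·-66.170 = 2795.812720
x = (2006.178331·8.140 − 47.196·2315.442349) / 2795.812720 = -33.245906
y = (-40.190·2315.442349 − 2006.178331·-66.170) / 2795.812720 = 14.196656
|P − Q| = √((-33.245906 − -23.830)² + (14.196656 − 28.798)²) = 17.374076

17.374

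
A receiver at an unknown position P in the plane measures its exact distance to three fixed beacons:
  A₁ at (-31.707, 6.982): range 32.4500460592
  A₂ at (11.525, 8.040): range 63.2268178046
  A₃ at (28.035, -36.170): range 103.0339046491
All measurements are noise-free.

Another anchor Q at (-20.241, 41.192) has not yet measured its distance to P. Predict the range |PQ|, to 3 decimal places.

eq1: (x + 31.707)² + (y − 6.982)² = 32.4500460592²
eq2: (x − 11.525)² + (y − 8.040)² = 63.2268178046²
eq3: (x − 28.035)² + (y + 36.170)² = 103.0339046491²
eq1−eq3, eq1−eq2 (x²,y² cancel):
  119.484·x − 86.304·y = -8522.832066
  86.464·x + 2.116·y = -3801.239948
det = 119.484·2.116 − -86.304·86.464 = 7715.017200
x = (-8522.832066·2.116 − -86.304·-3801.239948) / 7715.017200 = -44.860111
y = (119.484·-3801.239948 − -8522.832066·86.464) / 7715.017200 = 36.646814
|P − Q| = √((-44.860111 − -20.241)² + (36.646814 − 41.192)²) = 25.035162

25.035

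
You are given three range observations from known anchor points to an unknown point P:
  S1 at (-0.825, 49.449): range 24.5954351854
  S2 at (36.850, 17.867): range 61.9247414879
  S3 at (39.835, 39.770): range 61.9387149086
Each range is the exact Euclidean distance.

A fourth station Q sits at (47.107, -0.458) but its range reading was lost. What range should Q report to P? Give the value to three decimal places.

eq1: (x + 0.825)² + (y − 49.449)² = 24.5954351854²
eq2: (x − 36.850)² + (y − 17.867)² = 61.9247414879²
eq3: (x − 39.835)² + (y − 39.770)² = 61.9387149086²
eq3−eq1, eq3−eq2 (x²,y² cancel):
  -81.320·x + 19.358·y = 2508.873074
  -5.970·x − 43.806·y = -1489.597140
det = -81.320·-43.806 − 19.358·-5.970 = 3677.871180
x = (2508.873074·-43.806 − 19.358·-1489.597140) / 3677.871180 = -22.042119
y = (-81.320·-1489.597140 − 2508.873074·-5.970) / 3677.871180 = 37.008368
|P − Q| = √((-22.042119 − 47.107)² + (37.008368 − -0.458)²) = 78.646865

78.647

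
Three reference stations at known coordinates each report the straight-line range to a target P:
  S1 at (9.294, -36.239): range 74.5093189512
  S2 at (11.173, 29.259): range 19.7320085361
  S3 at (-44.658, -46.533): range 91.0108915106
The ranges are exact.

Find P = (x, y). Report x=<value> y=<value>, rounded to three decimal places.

x=-7.214 y=36.419

eq1: (x − 9.294)² + (y + 36.239)² = 74.5093189512²
eq2: (x − 11.173)² + (y − 29.259)² = 19.7320085361²
eq3: (x + 44.658)² + (y + 46.533)² = 91.0108915106²
eq3−eq2, eq3−eq1 (x²,y² cancel):
  111.662·x + 151.584·y = 4714.898170
  107.904·x + 20.588·y = -28.669733
det = 111.662·20.588 − 151.584·107.904 = -14057.622680
x = (4714.898170·20.588 − 151.584·-28.669733) / -14057.622680 = -7.214321
y = (111.662·-28.669733 − 4714.898170·107.904) / -14057.622680 = 36.418511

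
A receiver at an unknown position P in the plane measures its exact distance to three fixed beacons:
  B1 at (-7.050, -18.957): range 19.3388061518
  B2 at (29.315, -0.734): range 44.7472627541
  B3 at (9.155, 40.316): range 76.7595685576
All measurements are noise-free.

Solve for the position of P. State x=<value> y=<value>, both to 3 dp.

eq1: (x + 7.050)² + (y + 18.957)² = 19.3388061518²
eq2: (x − 29.315)² + (y + 0.734)² = 44.7472627541²
eq3: (x − 9.155)² + (y − 40.316)² = 76.7595685576²
eq2−eq1, eq2−eq3 (x²,y² cancel):
  -72.730·x − 36.446·y = 1177.490469
  -40.320·x + 82.100·y = -3040.427941
det = -72.730·82.100 − -36.446·-40.320 = -7440.635720
x = (1177.490469·82.100 − -36.446·-3040.427941) / -7440.635720 = 1.900304
y = (-72.730·-3040.427941 − 1177.490469·-40.320) / -7440.635720 = -36.099972

x=1.900 y=-36.100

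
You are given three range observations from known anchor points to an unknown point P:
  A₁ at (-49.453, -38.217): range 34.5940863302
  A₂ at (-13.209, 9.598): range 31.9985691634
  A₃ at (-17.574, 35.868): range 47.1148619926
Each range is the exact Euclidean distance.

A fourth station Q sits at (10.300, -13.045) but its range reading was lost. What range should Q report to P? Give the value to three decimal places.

eq1: (x + 49.453)² + (y + 38.217)² = 34.5940863302²
eq2: (x + 13.209)² + (y − 9.598)² = 31.9985691634²
eq3: (x + 17.574)² + (y − 35.868)² = 47.1148619926²
eq1−eq3, eq1−eq2 (x²,y² cancel):
  63.758·x + 148.170·y = -3333.838810
  72.488·x + 95.630·y = -3466.696632
det = 63.758·95.630 − 148.170·72.488 = -4643.369420
x = (-3333.838810·95.630 − 148.170·-3466.696632) / -4643.369420 = -41.962079
y = (63.758·-3466.696632 − -3333.838810·72.488) / -4643.369420 = -4.443683
|P − Q| = √((-41.962079 − 10.300)² + (-4.443683 − -13.045)²) = 52.965154

52.965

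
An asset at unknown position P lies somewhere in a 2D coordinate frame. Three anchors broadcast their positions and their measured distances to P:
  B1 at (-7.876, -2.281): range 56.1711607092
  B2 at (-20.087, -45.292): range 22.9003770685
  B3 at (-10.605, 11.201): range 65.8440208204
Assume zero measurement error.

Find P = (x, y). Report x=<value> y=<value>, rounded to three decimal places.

x=-42.972 y=-46.139

eq1: (x + 7.876)² + (y + 2.281)² = 56.1711607092²
eq2: (x + 20.087)² + (y + 45.292)² = 22.9003770685²
eq3: (x + 10.605)² + (y − 11.201)² = 65.8440208204²
eq2−eq1, eq2−eq3 (x²,y² cancel):
  24.422·x + 86.022·y = -5018.390522
  18.964·x + 112.986·y = -6027.932215
det = 24.422·112.986 − 86.022·18.964 = 1128.022884
x = (-5018.390522·112.986 − 86.022·-6027.932215) / 1128.022884 = -42.971723
y = (24.422·-6027.932215 − -5018.390522·18.964) / 1128.022884 = -46.138605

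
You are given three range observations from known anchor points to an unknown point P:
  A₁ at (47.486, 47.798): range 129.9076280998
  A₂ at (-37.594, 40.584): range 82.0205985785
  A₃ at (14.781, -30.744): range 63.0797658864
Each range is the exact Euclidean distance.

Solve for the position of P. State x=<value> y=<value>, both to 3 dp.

eq1: (x − 47.486)² + (y − 47.798)² = 129.9076280998²
eq2: (x + 37.594)² + (y − 40.584)² = 82.0205985785²
eq3: (x − 14.781)² + (y + 30.744)² = 63.0797658864²
eq1−eq2, eq1−eq3 (x²,y² cancel):
  -170.160·x − 14.428·y = 8669.414139
  -65.410·x − 157.084·y = 9521.037471
det = -170.160·-157.084 − -14.428·-65.410 = 25785.677960
x = (8669.414139·-157.084 − -14.428·9521.037471) / 25785.677960 = -47.485923
y = (-170.160·9521.037471 − 8669.414139·-65.410) / 25785.677960 = -40.837916

x=-47.486 y=-40.838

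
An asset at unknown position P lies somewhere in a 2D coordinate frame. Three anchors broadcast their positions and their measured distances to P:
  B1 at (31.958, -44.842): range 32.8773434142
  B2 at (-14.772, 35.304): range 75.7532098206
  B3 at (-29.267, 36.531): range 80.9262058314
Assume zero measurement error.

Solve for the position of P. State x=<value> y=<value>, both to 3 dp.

eq1: (x − 31.958)² + (y + 44.842)² = 32.8773434142²
eq2: (x + 14.772)² + (y − 35.304)² = 75.7532098206²
eq3: (x + 29.267)² + (y − 36.531)² = 80.9262058314²
eq1−eq2, eq1−eq3 (x²,y² cancel):
  -93.460·x + 160.292·y = -6225.163416
  -122.450·x + 162.746·y = -6309.178558
det = -93.460·162.746 − 160.292·-122.450 = 4417.514240
x = (-6225.163416·162.746 − 160.292·-6309.178558) / 4417.514240 = -0.409641
y = (-93.460·-6309.178558 − -6225.163416·-122.450) / 4417.514240 = -39.075241

x=-0.410 y=-39.075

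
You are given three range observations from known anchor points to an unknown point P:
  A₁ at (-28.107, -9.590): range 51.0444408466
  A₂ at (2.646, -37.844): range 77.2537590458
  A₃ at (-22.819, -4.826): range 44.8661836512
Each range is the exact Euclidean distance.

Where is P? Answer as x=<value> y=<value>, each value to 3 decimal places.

x=-10.429 y=38.295

eq1: (x + 28.107)² + (y + 9.590)² = 51.0444408466²
eq2: (x − 2.646)² + (y + 37.844)² = 77.2537590458²
eq3: (x + 22.819)² + (y + 4.826)² = 44.8661836512²
eq3−eq1, eq3−eq2 (x²,y² cancel):
  -10.576·x − 9.528·y = -254.585994
  50.930·x − 66.036·y = -3059.996236
det = -10.576·-66.036 − -9.528·50.930 = 1183.657776
x = (-254.585994·-66.036 − -9.528·-3059.996236) / 1183.657776 = -10.428524
y = (-10.576·-3059.996236 − -254.585994·50.930) / 1183.657776 = 38.295347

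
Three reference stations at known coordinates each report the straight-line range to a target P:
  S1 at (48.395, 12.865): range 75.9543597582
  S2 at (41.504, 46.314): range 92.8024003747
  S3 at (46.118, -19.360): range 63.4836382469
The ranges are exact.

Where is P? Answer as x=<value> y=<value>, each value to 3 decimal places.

eq1: (x − 48.395)² + (y − 12.865)² = 75.9543597582²
eq2: (x − 41.504)² + (y − 46.314)² = 92.8024003747²
eq3: (x − 46.118)² + (y + 19.360)² = 63.4836382469²
eq3−eq2, eq3−eq1 (x²,y² cancel):
  -9.228·x + 131.348·y = -3216.224102
  4.554·x + 64.450·y = -1732.987715
det = -9.228·64.450 − 131.348·4.554 = -1192.903392
x = (-3216.224102·64.450 − 131.348·-1732.987715) / -1192.903392 = -17.049853
y = (-9.228·-1732.987715 − -3216.224102·4.554) / -1192.903392 = -25.684138

x=-17.050 y=-25.684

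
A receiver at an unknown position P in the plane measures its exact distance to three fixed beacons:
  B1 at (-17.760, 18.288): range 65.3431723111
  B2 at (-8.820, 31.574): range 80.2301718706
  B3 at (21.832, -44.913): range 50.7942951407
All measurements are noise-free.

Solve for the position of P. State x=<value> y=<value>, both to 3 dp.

x=-28.949 y=-46.090

eq1: (x + 17.760)² + (y − 18.288)² = 65.3431723111²
eq2: (x + 8.820)² + (y − 31.574)² = 80.2301718706²
eq3: (x − 21.832)² + (y + 44.913)² = 50.7942951407²
eq2−eq3, eq2−eq1 (x²,y² cancel):
  61.304·x − 152.974·y = 5275.923977
  -17.880·x − 26.572·y = 1742.308979
det = 61.304·-26.572 − -152.974·-17.880 = -4364.145008
x = (5275.923977·-26.572 − -152.974·1742.308979) / -4364.145008 = -28.948654
y = (61.304·1742.308979 − 5275.923977·-17.880) / -4364.145008 = -46.090134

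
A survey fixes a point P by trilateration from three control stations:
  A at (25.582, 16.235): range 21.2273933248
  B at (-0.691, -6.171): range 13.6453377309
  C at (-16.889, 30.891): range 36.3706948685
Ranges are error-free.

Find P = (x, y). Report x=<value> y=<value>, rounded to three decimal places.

x=7.988 y=4.359

eq1: (x − 25.582)² + (y − 16.235)² = 21.2273933248²
eq2: (x + 0.691)² + (y + 6.171)² = 13.6453377309²
eq3: (x + 16.889)² + (y − 30.891)² = 36.3706948685²
eq1−eq3, eq1−eq2 (x²,y² cancel):
  -84.942·x + 29.312·y = -550.746965
  -52.546·x − 44.812·y = -615.048241
det = -84.942·-44.812 − 29.312·-52.546 = 5346.649256
x = (-550.746965·-44.812 − 29.312·-615.048241) / 5346.649256 = 7.987875
y = (-84.942·-615.048241 − -550.746965·-52.546) / 5346.649256 = 4.358595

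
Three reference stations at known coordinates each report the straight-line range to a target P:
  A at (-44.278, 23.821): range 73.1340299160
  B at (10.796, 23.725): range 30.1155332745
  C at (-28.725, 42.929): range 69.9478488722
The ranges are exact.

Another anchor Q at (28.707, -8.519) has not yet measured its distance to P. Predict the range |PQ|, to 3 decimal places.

eq1: (x + 44.278)² + (y − 23.821)² = 73.1340299160²
eq2: (x − 10.796)² + (y − 23.725)² = 30.1155332745²
eq3: (x + 28.725)² + (y − 42.929)² = 69.9478488722²
eq2−eq3, eq2−eq1 (x²,y² cancel):
  -79.042·x + 38.408·y = -1997.160792
  -110.148·x + 0.192·y = -2593.088903
det = -79.042·0.192 − 38.408·-110.148 = 4215.388320
x = (-1997.160792·0.192 − 38.408·-2593.088903) / 4215.388320 = 23.535650
y = (-79.042·-2593.088903 − -1997.160792·-110.148) / 4215.388320 = -3.563215
|P − Q| = √((23.535650 − 28.707)² + (-3.563215 − -8.519)²) = 7.162588

7.163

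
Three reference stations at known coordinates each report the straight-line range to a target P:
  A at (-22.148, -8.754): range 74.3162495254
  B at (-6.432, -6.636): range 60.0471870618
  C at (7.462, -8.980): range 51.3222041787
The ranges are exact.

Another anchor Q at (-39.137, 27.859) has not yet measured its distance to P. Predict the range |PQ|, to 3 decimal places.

eq1: (x + 22.148)² + (y + 8.754)² = 74.3162495254²
eq2: (x + 6.432)² + (y + 6.636)² = 60.0471870618²
eq3: (x − 7.462)² + (y + 8.980)² = 51.3222041787²
eq2−eq1, eq2−eq3 (x²,y² cancel):
  -31.432·x − 4.236·y = -1435.480969
  27.788·x − 4.688·y = 1022.610756
det = -31.432·-4.688 − -4.236·27.788 = 265.063184
x = (-1435.480969·-4.688 − -4.236·1022.610756) / 265.063184 = 41.730857
y = (-31.432·1022.610756 − -1435.480969·27.788) / 265.063184 = 29.224896
|P − Q| = √((41.730857 − -39.137)² + (29.224896 − 27.859)²) = 80.879392

80.879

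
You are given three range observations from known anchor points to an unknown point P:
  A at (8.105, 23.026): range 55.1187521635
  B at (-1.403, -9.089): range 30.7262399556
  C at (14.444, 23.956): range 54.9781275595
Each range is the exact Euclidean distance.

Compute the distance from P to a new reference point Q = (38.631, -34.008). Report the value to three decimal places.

eq1: (x − 8.105)² + (y − 23.026)² = 55.1187521635²
eq2: (x + 1.403)² + (y + 9.089)² = 30.7262399556²
eq3: (x − 14.444)² + (y − 23.956)² = 54.9781275595²
eq3−eq2, eq3−eq1 (x²,y² cancel):
  -31.694·x − 66.090·y = 1380.551946
  -12.678·x − 1.860·y = -202.113701
det = -31.694·-1.860 − -66.090·-12.678 = -778.938180
x = (1380.551946·-1.860 − -66.090·-202.113701) / -778.938180 = 20.445167
y = (-31.694·-202.113701 − 1380.551946·-12.678) / -778.938180 = -30.693616
|P − Q| = √((20.445167 − 38.631)² + (-30.693616 − -34.008)²) = 18.485391

18.485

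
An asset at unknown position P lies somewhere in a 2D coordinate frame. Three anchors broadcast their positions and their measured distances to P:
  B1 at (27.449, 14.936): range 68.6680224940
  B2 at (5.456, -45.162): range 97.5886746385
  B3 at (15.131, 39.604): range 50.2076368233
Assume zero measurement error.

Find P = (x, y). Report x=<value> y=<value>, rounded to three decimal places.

x=-34.910 y=43.687

eq1: (x − 27.449)² + (y − 14.936)² = 68.6680224940²
eq2: (x − 5.456)² + (y + 45.162)² = 97.5886746385²
eq3: (x − 15.131)² + (y − 39.604)² = 50.2076368233²
eq3−eq2, eq3−eq1 (x²,y² cancel):
  -19.350·x − 169.532·y = -6730.792419
  24.636·x − 49.336·y = -3015.382798
det = -19.350·-49.336 − -169.532·24.636 = 5131.241952
x = (-6730.792419·-49.336 − -169.532·-3015.382798) / 5131.241952 = -34.910360
y = (-19.350·-3015.382798 − -6730.792419·24.636) / 5131.241952 = 43.686784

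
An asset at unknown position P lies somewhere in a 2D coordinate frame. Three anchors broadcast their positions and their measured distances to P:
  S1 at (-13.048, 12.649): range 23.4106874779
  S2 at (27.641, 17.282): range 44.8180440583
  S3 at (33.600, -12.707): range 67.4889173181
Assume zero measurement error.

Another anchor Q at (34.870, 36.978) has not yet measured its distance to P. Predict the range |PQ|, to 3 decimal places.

eq1: (x + 13.048)² + (y − 12.649)² = 23.4106874779²
eq2: (x − 27.641)² + (y − 17.282)² = 44.8180440583²
eq3: (x − 33.600)² + (y + 12.707)² = 67.4889173181²
eq1−eq3, eq1−eq2 (x²,y² cancel):
  93.296·x − 50.712·y = -3046.513329
  81.378·x + 9.266·y = -728.151885
det = 93.296·9.266 − -50.712·81.378 = 4991.321872
x = (-3046.513329·9.266 − -50.712·-728.151885) / 4991.321872 = -13.053662
y = (93.296·-728.151885 − -3046.513329·81.378) / 4991.321872 = 36.059687
|P − Q| = √((-13.053662 − 34.870)² + (36.059687 − 36.978)²) = 47.932460

47.932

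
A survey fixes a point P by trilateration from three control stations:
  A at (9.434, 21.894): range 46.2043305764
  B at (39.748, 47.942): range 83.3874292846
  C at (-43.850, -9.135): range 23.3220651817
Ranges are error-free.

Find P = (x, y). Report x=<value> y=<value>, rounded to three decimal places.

x=-35.862 y=12.776

eq1: (x − 9.434)² + (y − 21.894)² = 46.2043305764²
eq2: (x − 39.748)² + (y − 47.942)² = 83.3874292846²
eq3: (x + 43.850)² + (y + 9.135)² = 23.3220651817²
eq1−eq3, eq1−eq2 (x²,y² cancel):
  -106.568·x − 62.058·y = 3028.844573
  60.628·x + 52.096·y = -1508.631923
det = -106.568·52.096 − -62.058·60.628 = -1789.314104
x = (3028.844573·52.096 − -62.058·-1508.631923) / -1789.314104 = -35.861790
y = (-106.568·-1508.631923 − 3028.844573·60.628) / -1789.314104 = 12.776349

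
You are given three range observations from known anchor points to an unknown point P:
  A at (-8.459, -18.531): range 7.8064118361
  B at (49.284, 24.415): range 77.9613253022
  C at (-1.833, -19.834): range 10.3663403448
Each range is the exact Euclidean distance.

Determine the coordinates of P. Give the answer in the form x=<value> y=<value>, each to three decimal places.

eq1: (x + 8.459)² + (y + 18.531)² = 7.8064118361²
eq2: (x − 49.284)² + (y − 24.415)² = 77.9613253022²
eq3: (x + 1.833)² + (y + 19.834)² = 10.3663403448²
eq1−eq2, eq1−eq3 (x²,y² cancel):
  115.486·x + 85.892·y = -3406.975938
  13.252·x − 2.606·y = -64.726143
det = 115.486·-2.606 − 85.892·13.252 = -1439.197300
x = (-3406.975938·-2.606 − 85.892·-64.726143) / -1439.197300 = -10.032007
y = (115.486·-64.726143 − -3406.975938·13.252) / -1439.197300 = -26.177288

x=-10.032 y=-26.177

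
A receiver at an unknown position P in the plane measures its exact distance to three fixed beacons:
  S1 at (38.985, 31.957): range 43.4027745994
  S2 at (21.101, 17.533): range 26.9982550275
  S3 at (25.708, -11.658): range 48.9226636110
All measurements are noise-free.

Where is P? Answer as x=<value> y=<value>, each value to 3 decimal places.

eq1: (x − 38.985)² + (y − 31.957)² = 43.4027745994²
eq2: (x − 21.101)² + (y − 17.533)² = 26.9982550275²
eq3: (x − 25.708)² + (y + 11.658)² = 48.9226636110²
eq3−eq1, eq3−eq2 (x²,y² cancel):
  26.554·x + 87.230·y = 2253.896018
  -9.214·x + 58.382·y = 1620.369302
det = 26.554·58.382 − 87.230·-9.214 = 2354.012848
x = (2253.896018·58.382 − 87.230·1620.369302) / 2354.012848 = -4.145201
y = (26.554·1620.369302 − 2253.896018·-9.214) / 2354.012848 = 27.100398

x=-4.145 y=27.100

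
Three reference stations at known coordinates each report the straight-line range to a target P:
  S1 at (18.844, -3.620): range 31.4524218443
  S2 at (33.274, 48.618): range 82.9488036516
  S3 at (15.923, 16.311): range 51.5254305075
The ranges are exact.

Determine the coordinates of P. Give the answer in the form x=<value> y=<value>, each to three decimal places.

x=26.717 y=-34.071

eq1: (x − 18.844)² + (y + 3.620)² = 31.4524218443²
eq2: (x − 33.274)² + (y − 48.618)² = 82.9488036516²
eq3: (x − 15.923)² + (y − 16.311)² = 51.5254305075²
eq3−eq1, eq3−eq2 (x²,y² cancel):
  5.842·x − 39.862·y = 1514.225235
  34.702·x + 64.614·y = -1274.355688
det = 5.842·64.614 − -39.862·34.702 = 1760.766112
x = (1514.225235·64.614 − -39.862·-1274.355688) / 1760.766112 = 26.716656
y = (5.842·-1274.355688 − 1514.225235·34.702) / 1760.766112 = -34.071209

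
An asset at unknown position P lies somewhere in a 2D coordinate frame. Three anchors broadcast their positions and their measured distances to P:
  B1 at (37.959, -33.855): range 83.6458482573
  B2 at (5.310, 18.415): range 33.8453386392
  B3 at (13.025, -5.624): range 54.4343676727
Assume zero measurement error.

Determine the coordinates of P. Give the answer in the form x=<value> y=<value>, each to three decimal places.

x=21.475 y=48.151

eq1: (x − 37.959)² + (y + 33.855)² = 83.6458482573²
eq2: (x − 5.310)² + (y − 18.415)² = 33.8453386392²
eq3: (x − 13.025)² + (y + 5.624)² = 54.4343676727²
eq1−eq3, eq1−eq2 (x²,y² cancel):
  -49.868·x + 56.462·y = 1647.760842
  -65.298·x + 104.540·y = 3631.382602
det = -49.868·104.540 − 56.462·-65.298 = -1526.345044
x = (1647.760842·104.540 − 56.462·3631.382602) / -1526.345044 = 21.474965
y = (-49.868·3631.382602 − 1647.760842·-65.298) / -1526.345044 = 48.150515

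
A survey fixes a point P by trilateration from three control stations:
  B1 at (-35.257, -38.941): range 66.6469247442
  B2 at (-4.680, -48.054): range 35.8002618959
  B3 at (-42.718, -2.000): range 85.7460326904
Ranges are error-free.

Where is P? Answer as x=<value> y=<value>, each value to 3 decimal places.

x=31.044 y=-45.721

eq1: (x + 35.257)² + (y + 38.941)² = 66.6469247442²
eq2: (x + 4.680)² + (y + 48.054)² = 35.8002618959²
eq3: (x + 42.718)² + (y + 2.000)² = 85.7460326904²
eq1−eq2, eq1−eq3 (x²,y² cancel):
  61.154·x − 18.226·y = 2731.785612
  -14.922·x + 73.882·y = -3841.199550
det = 61.154·73.882 − -18.226·-14.922 = 4246.211456
x = (2731.785612·73.882 − -18.226·-3841.199550) / 4246.211456 = 31.044163
y = (61.154·-3841.199550 − 2731.785612·-14.922) / 4246.211456 = -45.720995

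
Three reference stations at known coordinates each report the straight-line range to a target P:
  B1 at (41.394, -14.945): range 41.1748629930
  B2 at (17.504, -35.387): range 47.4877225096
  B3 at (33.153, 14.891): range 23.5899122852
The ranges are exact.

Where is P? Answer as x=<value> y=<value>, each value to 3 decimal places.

eq1: (x − 41.394)² + (y + 14.945)² = 41.1748629930²
eq2: (x − 17.504)² + (y + 35.387)² = 47.4877225096²
eq3: (x − 33.153)² + (y − 14.891)² = 23.5899122852²
eq2−eq1, eq2−eq3 (x²,y² cancel):
  47.780·x + 40.884·y = 937.900923
  31.298·x + 100.556·y = 1460.833333
det = 47.780·100.556 − 40.884·31.298 = 3524.978248
x = (937.900923·100.556 − 40.884·1460.833333) / 3524.978248 = 9.811934
y = (47.780·1460.833333 − 937.900923·31.298) / 3524.978248 = 11.473601

x=9.812 y=11.474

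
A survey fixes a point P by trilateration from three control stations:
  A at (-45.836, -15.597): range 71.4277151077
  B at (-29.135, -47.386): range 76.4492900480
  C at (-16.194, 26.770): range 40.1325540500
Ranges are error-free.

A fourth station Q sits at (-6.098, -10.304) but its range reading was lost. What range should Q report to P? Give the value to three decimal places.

eq1: (x + 45.836)² + (y + 15.597)² = 71.4277151077²
eq2: (x + 29.135)² + (y + 47.386)² = 76.4492900480²
eq3: (x + 16.194)² + (y − 26.770)² = 40.1325540500²
eq1−eq3, eq1−eq2 (x²,y² cancel):
  59.284·x + 84.734·y = 2125.969822
  33.402·x − 63.578·y = 7.500453
det = 59.284·-63.578 − 84.734·33.402 = -6599.443220
x = (2125.969822·-63.578 − 84.734·7.500453) / -6599.443220 = 20.577562
y = (59.284·7.500453 − 2125.969822·33.402) / -6599.443220 = 10.692870
|P − Q| = √((20.577562 − -6.098)² + (10.692870 − -10.304)²) = 33.947815

33.948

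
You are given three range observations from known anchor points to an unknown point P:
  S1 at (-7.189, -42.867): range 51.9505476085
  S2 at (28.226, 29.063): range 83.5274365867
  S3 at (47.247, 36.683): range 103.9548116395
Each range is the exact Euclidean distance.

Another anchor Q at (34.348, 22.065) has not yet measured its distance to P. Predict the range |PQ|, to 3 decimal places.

eq1: (x + 7.189)² + (y + 42.867)² = 51.9505476085²
eq2: (x − 28.226)² + (y − 29.063)² = 83.5274365867²
eq3: (x − 47.247)² + (y − 36.683)² = 103.9548116395²
eq2−eq3, eq2−eq1 (x²,y² cancel):
  38.042·x + 15.240·y = -1893.213747
  -70.830·x − 143.860·y = 4525.869631
det = 38.042·-143.860 − 15.240·-70.830 = -4393.272920
x = (-1893.213747·-143.860 − 15.240·4525.869631) / -4393.272920 = -46.294296
y = (38.042·4525.869631 − -1893.213747·-70.830) / -4393.272920 = -8.667070
|P − Q| = √((-46.294296 − 34.348)² + (-8.667070 − 22.065)²) = 86.299710

86.300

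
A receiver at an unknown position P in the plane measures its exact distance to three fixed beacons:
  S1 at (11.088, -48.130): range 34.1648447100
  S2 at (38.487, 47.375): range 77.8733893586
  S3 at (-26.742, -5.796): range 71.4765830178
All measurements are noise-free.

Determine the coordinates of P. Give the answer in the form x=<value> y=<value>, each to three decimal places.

x=40.338 y=-30.476

eq1: (x − 11.088)² + (y + 48.130)² = 34.1648447100²
eq2: (x − 38.487)² + (y − 47.375)² = 77.8733893586²
eq3: (x + 26.742)² + (y + 5.796)² = 71.4765830178²
eq2−eq3, eq2−eq1 (x²,y² cancel):
  -130.458·x − 106.342·y = -2021.548764
  -54.798·x − 191.010·y = 3610.829006
det = -130.458·-191.010 − -106.342·-54.798 = 19091.453664
x = (-2021.548764·-191.010 − -106.342·3610.829006) / 19091.453664 = 40.338406
y = (-130.458·3610.829006 − -2021.548764·-54.798) / 19091.453664 = -30.476378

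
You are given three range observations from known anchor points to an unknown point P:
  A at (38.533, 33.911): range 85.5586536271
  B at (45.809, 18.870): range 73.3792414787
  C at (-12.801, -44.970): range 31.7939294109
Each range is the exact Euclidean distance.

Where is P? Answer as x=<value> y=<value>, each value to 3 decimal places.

x=18.695 y=-49.316

eq1: (x − 38.533)² + (y − 33.911)² = 85.5586536271²
eq2: (x − 45.809)² + (y − 18.870)² = 73.3792414787²
eq3: (x + 12.801)² + (y + 44.970)² = 31.7939294109²
eq1−eq2, eq1−eq3 (x²,y² cancel):
  14.552·x − 30.082·y = 1755.563501
  -102.668·x − 157.762·y = 5860.847754
det = 14.552·-157.762 − -30.082·-102.668 = -5384.211400
x = (1755.563501·-157.762 − -30.082·5860.847754) / -5384.211400 = 18.694509
y = (14.552·5860.847754 − 1755.563501·-102.668) / -5384.211400 = -49.315904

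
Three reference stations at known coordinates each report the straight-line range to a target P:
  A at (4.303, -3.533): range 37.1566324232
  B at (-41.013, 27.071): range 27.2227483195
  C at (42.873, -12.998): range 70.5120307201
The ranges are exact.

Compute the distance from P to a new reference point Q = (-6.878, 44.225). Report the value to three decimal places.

16.849

eq1: (x − 4.303)² + (y + 3.533)² = 37.1566324232²
eq2: (x + 41.013)² + (y − 27.071)² = 27.2227483195²
eq3: (x − 42.873)² + (y + 12.998)² = 70.5120307201²
eq1−eq3, eq1−eq2 (x²,y² cancel):
  77.140·x − 18.930·y = -1615.286908
  -90.632·x + 61.208·y = 3023.444619
det = 77.140·61.208 − -18.930·-90.632 = 3005.921360
x = (-1615.286908·61.208 − -18.930·3023.444619) / 3005.921360 = -13.850886
y = (77.140·3023.444619 − -1615.286908·-90.632) / 3005.921360 = 28.886928
|P − Q| = √((-13.850886 − -6.878)² + (28.886928 − 44.225)²) = 16.848667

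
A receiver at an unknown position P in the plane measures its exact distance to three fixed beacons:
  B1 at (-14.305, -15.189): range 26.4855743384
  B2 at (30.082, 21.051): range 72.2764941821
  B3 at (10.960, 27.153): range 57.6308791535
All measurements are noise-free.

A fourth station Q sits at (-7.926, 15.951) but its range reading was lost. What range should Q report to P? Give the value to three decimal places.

eq1: (x + 14.305)² + (y + 15.189)² = 26.4855743384²
eq2: (x − 30.082)² + (y − 21.051)² = 72.2764941821²
eq3: (x − 10.960)² + (y − 27.153)² = 57.6308791535²
eq3−eq2, eq3−eq1 (x²,y² cancel):
  38.244·x − 12.204·y = -1411.909063
  -50.530·x − 84.684·y = 2197.764321
det = 38.244·-84.684 − -12.204·-50.530 = -3855.323016
x = (-1411.909063·-84.684 − -12.204·2197.764321) / -3855.323016 = -37.970261
y = (38.244·2197.764321 − -1411.909063·-50.530) / -3855.323016 = -3.296101
|P − Q| = √((-37.970261 − -7.926)² + (-3.296101 − 15.951)²) = 35.680647

35.681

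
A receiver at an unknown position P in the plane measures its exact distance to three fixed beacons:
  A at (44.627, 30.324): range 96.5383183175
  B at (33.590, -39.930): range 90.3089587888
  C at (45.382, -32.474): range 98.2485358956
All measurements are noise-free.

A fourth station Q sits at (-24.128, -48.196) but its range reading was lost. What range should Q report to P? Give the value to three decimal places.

eq1: (x − 44.627)² + (y − 30.324)² = 96.5383183175²
eq2: (x − 33.590)² + (y + 39.930)² = 90.3089587888²
eq3: (x − 45.382)² + (y + 32.474)² = 98.2485358956²
eq3−eq1, eq3−eq2 (x²,y² cancel):
  -1.510·x + 125.596·y = 130.155407
  -23.584·x − 14.912·y = 1105.673168
det = -1.510·-14.912 − 125.596·-23.584 = 2984.573184
x = (130.155407·-14.912 − 125.596·1105.673168) / 2984.573184 = -47.178942
y = (-1.510·1105.673168 − 130.155407·-23.584) / 2984.573184 = 0.469085
|P − Q| = √((-47.178942 − -24.128)² + (0.469085 − -48.196)²) = 53.848272

53.848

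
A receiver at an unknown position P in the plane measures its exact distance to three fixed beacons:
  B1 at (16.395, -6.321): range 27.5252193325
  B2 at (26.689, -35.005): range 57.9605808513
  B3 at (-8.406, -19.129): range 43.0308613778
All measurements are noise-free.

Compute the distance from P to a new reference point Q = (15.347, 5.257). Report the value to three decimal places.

16.222

eq1: (x − 16.395)² + (y + 6.321)² = 27.5252193325²
eq2: (x − 26.689)² + (y + 35.005)² = 57.9605808513²
eq3: (x + 8.406)² + (y + 19.129)² = 43.0308613778²
eq3−eq1, eq3−eq2 (x²,y² cancel):
  49.602·x + 25.616·y = 966.188921
  70.190·x − 31.752·y = -6.700633
det = 49.602·-31.752 − 25.616·70.190 = -3372.949744
x = (966.188921·-31.752 − 25.616·-6.700633) / -3372.949744 = 9.044542
y = (49.602·-6.700633 − 966.188921·70.190) / -3372.949744 = 20.204619
|P − Q| = √((9.044542 − 15.347)² + (20.204619 − 5.257)²) = 16.221969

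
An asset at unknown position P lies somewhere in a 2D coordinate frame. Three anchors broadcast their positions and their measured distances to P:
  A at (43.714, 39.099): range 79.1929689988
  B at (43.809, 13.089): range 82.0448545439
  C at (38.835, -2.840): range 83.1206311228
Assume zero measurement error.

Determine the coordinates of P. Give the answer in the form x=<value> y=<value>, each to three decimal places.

x=-35.354 y=34.645

eq1: (x − 43.714)² + (y − 39.099)² = 79.1929689988²
eq2: (x − 43.809)² + (y − 13.089)² = 82.0448545439²
eq3: (x − 38.835)² + (y + 2.840)² = 83.1206311228²
eq1−eq3, eq1−eq2 (x²,y² cancel):
  -9.758·x − 83.878·y = -2560.935751
  0.190·x − 52.020·y = -1808.927013
det = -9.758·-52.020 − -83.878·0.190 = 523.547980
x = (-2560.935751·-52.020 − -83.878·-1808.927013) / 523.547980 = -35.353593
y = (-9.758·-1808.927013 − -2560.935751·0.190) / 523.547980 = 34.644557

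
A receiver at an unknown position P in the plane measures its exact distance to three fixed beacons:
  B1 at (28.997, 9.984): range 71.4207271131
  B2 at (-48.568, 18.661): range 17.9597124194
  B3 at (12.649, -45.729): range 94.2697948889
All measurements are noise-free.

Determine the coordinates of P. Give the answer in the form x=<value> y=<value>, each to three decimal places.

x=-38.443 y=33.495

eq1: (x − 28.997)² + (y − 9.984)² = 71.4207271131²
eq2: (x + 48.568)² + (y − 18.661)² = 17.9597124194²
eq3: (x − 12.649)² + (y + 45.729)² = 94.2697948889²
eq2−eq3, eq2−eq1 (x²,y² cancel):
  122.434·x − 128.780·y = -9020.187861
  155.130·x − 17.354·y = -6544.946271
det = 122.434·-17.354 − -128.780·155.130 = 17852.921764
x = (-9020.187861·-17.354 − -128.780·-6544.946271) / 17852.921764 = -38.443110
y = (122.434·-6544.946271 − -9020.187861·155.130) / 17852.921764 = 33.494674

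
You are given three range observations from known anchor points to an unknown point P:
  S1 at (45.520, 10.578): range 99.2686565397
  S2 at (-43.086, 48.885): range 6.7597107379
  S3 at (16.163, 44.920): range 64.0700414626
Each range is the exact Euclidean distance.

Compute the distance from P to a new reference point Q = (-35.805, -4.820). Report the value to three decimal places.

50.434

eq1: (x − 45.520)² + (y − 10.578)² = 99.2686565397²
eq2: (x + 43.086)² + (y − 48.885)² = 6.7597107379²
eq3: (x − 16.163)² + (y − 44.920)² = 64.0700414626²
eq1−eq2, eq1−eq3 (x²,y² cancel):
  -177.212·x + 76.614·y = 11870.754619
  -58.714·x + 68.684·y = 5844.380443
det = -177.212·68.684 − 76.614·-58.714 = -7673.314612
x = (11870.754619·68.684 − 76.614·5844.380443) / -7673.314612 = -47.902317
y = (-177.212·5844.380443 − 11870.754619·-58.714) / -7673.314612 = 44.141923
|P − Q| = √((-47.902317 − -35.805)² + (44.141923 − -4.820)²) = 50.434264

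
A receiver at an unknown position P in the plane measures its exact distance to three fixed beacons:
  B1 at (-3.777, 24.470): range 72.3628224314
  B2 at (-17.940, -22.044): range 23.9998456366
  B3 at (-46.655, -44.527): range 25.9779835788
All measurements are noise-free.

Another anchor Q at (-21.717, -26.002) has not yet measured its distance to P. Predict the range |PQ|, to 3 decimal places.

eq1: (x + 3.777)² + (y − 24.470)² = 72.3628224314²
eq2: (x + 17.940)² + (y + 22.044)² = 23.9998456366²
eq3: (x + 46.655)² + (y + 44.527)² = 25.9779835788²
eq2−eq3, eq2−eq1 (x²,y² cancel):
  -57.430·x − 44.966·y = 3252.698178
  28.326·x + 93.028·y = -4855.120387
det = -57.430·93.028 − -44.966·28.326 = -4068.891124
x = (3252.698178·93.028 − -44.966·-4855.120387) / -4068.891124 = -20.712440
y = (-57.430·-4855.120387 − 3252.698178·28.326) / -4068.891124 = -45.883173
|P − Q| = √((-20.712440 − -21.717)² + (-45.883173 − -26.002)²) = 19.906536

19.907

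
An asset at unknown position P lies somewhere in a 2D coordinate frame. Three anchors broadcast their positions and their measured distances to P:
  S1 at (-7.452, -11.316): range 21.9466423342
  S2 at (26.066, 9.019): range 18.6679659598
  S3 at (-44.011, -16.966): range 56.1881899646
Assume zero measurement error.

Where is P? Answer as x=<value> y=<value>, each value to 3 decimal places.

eq1: (x + 7.452)² + (y + 11.316)² = 21.9466423342²
eq2: (x − 26.066)² + (y − 9.019)² = 18.6679659598²
eq3: (x + 44.011)² + (y + 16.966)² = 56.1881899646²
eq3−eq2, eq3−eq1 (x²,y² cancel):
  140.154·x + 51.970·y = 1344.585178
  73.118·x + 11.300·y = 634.228465
det = 140.154·11.300 − 51.970·73.118 = -2216.202260
x = (1344.585178·11.300 − 51.970·634.228465) / -2216.202260 = 8.016886
y = (140.154·634.228465 − 1344.585178·73.118) / -2216.202260 = 4.252194

x=8.017 y=4.252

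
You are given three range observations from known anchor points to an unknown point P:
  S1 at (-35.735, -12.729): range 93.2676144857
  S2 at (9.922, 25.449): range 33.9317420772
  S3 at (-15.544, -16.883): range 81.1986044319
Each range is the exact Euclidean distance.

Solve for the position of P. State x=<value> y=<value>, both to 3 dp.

eq1: (x + 35.735)² + (y + 12.729)² = 93.2676144857²
eq2: (x − 9.922)² + (y − 25.449)² = 33.9317420772²
eq3: (x + 15.544)² + (y + 16.883)² = 81.1986044319²
eq3−eq1, eq3−eq2 (x²,y² cancel):
  -40.382·x + 8.308·y = -1193.268509
  50.932·x + 84.664·y = 5661.296301
det = -40.382·84.664 − 8.308·50.932 = -3842.044704
x = (-1193.268509·84.664 − 8.308·5661.296301) / -3842.044704 = 38.537015
y = (-40.382·5661.296301 − -1193.268509·50.932) / -3842.044704 = 43.684790

x=38.537 y=43.685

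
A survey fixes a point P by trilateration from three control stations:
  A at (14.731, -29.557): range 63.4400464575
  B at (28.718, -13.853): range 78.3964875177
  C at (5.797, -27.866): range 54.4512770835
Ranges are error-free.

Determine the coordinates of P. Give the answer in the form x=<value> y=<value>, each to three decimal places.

x=-48.639 y=-26.577

eq1: (x − 14.731)² + (y + 29.557)² = 63.4400464575²
eq2: (x − 28.718)² + (y + 13.853)² = 78.3964875177²
eq3: (x − 5.797)² + (y + 27.866)² = 54.4512770835²
eq2−eq1, eq2−eq3 (x²,y² cancel):
  -27.974·x − 31.408·y = 2195.359238
  -45.842·x − 28.026·y = 2974.557711
det = -27.974·-28.026 − -31.408·-45.842 = -655.806212
x = (2195.359238·-28.026 − -31.408·2974.557711) / -655.806212 = -48.639019
y = (-27.974·2974.557711 − 2195.359238·-45.842) / -655.806212 = -26.577029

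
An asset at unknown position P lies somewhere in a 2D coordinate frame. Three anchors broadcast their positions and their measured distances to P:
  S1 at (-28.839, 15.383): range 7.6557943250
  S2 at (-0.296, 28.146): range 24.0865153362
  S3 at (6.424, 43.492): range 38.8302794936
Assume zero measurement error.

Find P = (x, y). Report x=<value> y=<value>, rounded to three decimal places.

x=-21.231 y=16.234

eq1: (x + 28.839)² + (y − 15.383)² = 7.6557943250²
eq2: (x + 0.296)² + (y − 28.146)² = 24.0865153362²
eq3: (x − 6.424)² + (y − 43.492)² = 38.8302794936²
eq3−eq2, eq3−eq1 (x²,y² cancel):
  -13.440·x − 30.692·y = -212.906523
  -70.526·x − 56.218·y = 584.682189
det = -13.440·-56.218 − -30.692·-70.526 = -1409.014072
x = (-212.906523·-56.218 − -30.692·584.682189) / -1409.014072 = -21.230622
y = (-13.440·584.682189 − -212.906523·-70.526) / -1409.014072 = 16.233744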